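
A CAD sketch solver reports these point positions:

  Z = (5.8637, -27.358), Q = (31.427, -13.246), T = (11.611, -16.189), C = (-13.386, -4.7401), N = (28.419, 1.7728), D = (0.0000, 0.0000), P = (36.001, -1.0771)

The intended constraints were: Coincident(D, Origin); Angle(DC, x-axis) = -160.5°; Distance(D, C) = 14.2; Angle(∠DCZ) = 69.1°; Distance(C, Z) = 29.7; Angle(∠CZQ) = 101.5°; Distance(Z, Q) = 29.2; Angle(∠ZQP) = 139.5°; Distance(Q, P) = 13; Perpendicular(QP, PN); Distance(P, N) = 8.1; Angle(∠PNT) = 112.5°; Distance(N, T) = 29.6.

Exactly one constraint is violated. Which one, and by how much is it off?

Distance(N, T) = 29.6 — off by 5.00.

D = (0.00, 0.00) ✓; DC at -160.5° ✓; |DC| = 14.20 ✓; ∠DCZ = 69.10° ✓; |CZ| = 29.70 ✓; ∠CZQ = 101.5° ✓; |ZQ| = 29.20 ✓; ∠ZQP = 139.5° ✓; |QP| = 13.00 ✓; ∠(QP, PN) = 90.00° ✓; |PN| = 8.100 ✓; ∠PNT = 112.5° ✓; |NT| = 24.60 ✗.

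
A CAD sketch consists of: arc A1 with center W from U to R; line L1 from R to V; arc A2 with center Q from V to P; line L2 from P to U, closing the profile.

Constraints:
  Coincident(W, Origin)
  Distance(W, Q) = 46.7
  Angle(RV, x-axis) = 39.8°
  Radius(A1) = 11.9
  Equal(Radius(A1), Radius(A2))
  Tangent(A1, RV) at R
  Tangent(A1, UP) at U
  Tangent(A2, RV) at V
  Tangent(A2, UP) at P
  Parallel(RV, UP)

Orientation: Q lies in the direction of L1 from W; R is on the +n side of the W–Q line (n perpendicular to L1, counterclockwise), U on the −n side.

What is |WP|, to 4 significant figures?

48.19

Tangency of A1 to both parallel lines with radius 11.9 puts R and U at W ± 11.9·n: R = (-7.617, 9.143), U = (7.617, -9.143). Equal radii place V and P the same way about Q: V = Q + 11.9·n = (28.26, 39.04), P = Q − 11.9·n = (43.50, 20.75). Then |WP| = |P − W| = 48.19.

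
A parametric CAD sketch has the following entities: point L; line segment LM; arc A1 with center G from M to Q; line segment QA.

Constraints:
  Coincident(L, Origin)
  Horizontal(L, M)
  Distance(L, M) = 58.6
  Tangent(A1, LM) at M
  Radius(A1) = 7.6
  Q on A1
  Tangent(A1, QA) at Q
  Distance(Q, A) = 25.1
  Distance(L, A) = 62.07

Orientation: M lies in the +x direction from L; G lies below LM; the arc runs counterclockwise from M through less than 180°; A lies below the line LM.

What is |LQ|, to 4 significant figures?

51.64

Checks: ∠(GM, ML) = 90.00° ✓; |GM| = 7.600 ✓; |GQ| = 7.600 ✓; ∠(GQ, QA) = 90.00° ✓; |QA| = 25.10 ✓; |LA| = 62.07 ✓.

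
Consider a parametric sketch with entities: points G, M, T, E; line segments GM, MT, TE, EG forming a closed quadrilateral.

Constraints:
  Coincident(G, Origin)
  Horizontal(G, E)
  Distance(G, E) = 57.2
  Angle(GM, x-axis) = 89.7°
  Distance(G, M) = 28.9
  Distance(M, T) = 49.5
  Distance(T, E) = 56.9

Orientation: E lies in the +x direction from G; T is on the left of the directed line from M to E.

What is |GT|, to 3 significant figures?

69.3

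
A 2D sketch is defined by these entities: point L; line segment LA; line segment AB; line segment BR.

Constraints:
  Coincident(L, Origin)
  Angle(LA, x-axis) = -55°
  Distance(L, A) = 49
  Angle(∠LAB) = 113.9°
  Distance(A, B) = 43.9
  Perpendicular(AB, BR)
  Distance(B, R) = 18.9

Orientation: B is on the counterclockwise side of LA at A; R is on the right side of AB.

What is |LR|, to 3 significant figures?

90.1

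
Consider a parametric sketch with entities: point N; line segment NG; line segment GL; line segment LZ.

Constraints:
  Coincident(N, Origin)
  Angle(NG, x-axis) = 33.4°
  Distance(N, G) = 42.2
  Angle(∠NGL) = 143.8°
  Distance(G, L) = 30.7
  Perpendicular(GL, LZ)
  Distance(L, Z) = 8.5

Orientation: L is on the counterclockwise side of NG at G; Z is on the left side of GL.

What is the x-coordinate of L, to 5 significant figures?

45.932

N is at the origin; NG runs at 33.4° with length 42.2, so G = 42.2·(cos 33.4°, sin 33.4°) = (35.231, 23.230). ∠NGL = 143.8°, so GL runs at 33.4° + (180° − 143.8°) = 69.600° from the x-axis; with |GL| = 30.7, L = G + 30.7·(cos 69.600°, sin 69.600°) = (45.932, 52.005). So L.x = 45.932.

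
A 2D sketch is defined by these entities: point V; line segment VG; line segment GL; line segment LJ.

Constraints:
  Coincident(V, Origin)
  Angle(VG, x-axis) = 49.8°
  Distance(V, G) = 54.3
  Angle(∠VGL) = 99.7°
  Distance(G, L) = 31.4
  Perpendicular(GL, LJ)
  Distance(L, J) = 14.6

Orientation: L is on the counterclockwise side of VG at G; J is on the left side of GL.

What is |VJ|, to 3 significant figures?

56.2

V is at the origin; VG runs at 49.8° with length 54.3, so G = 54.3·(cos 49.8°, sin 49.8°) = (35.0, 41.5). ∠VGL = 99.7°, so GL runs at 49.8° + (180° − 99.7°) = 130° from the x-axis; with |GL| = 31.4, L = G + 31.4·(cos 130°, sin 130°) = (14.8, 65.5). GL is perpendicular to LJ; with |LJ| = 14.6 on the left of GL, J = L + 14.6·(-0.765, -0.644) = (3.66, 56.1). Then |VJ| = |J − V| = 56.2.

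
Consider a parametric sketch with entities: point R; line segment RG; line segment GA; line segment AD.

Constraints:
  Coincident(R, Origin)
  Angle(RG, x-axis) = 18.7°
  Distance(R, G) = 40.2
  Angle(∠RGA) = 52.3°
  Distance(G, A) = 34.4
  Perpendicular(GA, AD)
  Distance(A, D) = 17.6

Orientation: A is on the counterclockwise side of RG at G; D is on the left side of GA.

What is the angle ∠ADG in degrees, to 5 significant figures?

62.904°

R is at the origin; RG runs at 18.7° with length 40.2, so G = 40.2·(cos 18.7°, sin 18.7°) = (38.078, 12.889). ∠RGA = 52.3°, so GA runs at 18.7° + (180° − 52.3°) = 146.40° from the x-axis; with |GA| = 34.4, A = G + 34.4·(cos 146.40°, sin 146.40°) = (9.4254, 31.925). GA ⟂ AD; with |AD| = 17.6 on the left of GA, D = A + 17.6·(-0.55339, -0.83292) = (-0.31433, 17.266). Then cos ∠ADG = DA·DG / (|DA||DG|), giving 62.904°.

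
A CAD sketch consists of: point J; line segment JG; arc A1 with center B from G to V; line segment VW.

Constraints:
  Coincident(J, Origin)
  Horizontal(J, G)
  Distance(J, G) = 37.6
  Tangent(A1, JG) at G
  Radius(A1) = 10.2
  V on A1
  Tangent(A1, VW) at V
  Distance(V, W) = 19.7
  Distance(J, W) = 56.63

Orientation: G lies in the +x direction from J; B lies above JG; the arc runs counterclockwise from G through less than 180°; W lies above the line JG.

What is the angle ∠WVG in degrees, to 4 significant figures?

135.6°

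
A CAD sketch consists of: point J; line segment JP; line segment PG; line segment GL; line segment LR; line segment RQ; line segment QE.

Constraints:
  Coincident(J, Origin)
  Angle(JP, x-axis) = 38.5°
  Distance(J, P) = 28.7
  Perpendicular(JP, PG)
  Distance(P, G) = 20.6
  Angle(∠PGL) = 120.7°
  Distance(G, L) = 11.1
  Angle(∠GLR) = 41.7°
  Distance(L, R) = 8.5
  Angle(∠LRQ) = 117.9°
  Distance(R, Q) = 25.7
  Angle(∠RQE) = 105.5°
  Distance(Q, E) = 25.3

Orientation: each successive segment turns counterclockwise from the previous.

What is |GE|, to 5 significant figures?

33.284

J is at the origin; JP runs at 38.5° with length 28.7, so P = (22.461, 17.866). JP is perpendicular to PG, so PG runs at 128.50°; with |PG| = 20.6, G = (9.6371, 33.988). ∠PGL = 120.7° gives GL at -172.20° from the x-axis; with |GL| = 11.1, L = (-1.3602, 32.481). ∠GLR = 41.7° gives LR at -33.900° from the x-axis; with |LR| = 8.5, R = (5.6949, 27.741). ∠LRQ = 117.9° gives RQ at 28.200° from the x-axis; with |RQ| = 25.7, Q = (28.344, 39.885). ∠RQE = 105.5° gives QE at 102.70° from the x-axis; with |QE| = 25.3, E = (22.782, 64.566). Then |GE| = |E − G| = 33.284.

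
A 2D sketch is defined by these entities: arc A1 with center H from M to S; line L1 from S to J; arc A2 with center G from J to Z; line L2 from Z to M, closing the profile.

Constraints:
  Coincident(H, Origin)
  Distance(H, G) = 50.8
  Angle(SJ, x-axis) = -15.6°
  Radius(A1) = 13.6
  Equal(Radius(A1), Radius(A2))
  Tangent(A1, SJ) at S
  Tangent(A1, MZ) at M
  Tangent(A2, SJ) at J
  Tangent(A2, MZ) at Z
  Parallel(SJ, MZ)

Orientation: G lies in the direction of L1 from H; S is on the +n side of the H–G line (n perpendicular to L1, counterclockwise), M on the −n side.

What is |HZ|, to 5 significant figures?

52.589

Tangency of A1 to both parallel lines with radius 13.6 puts S and M at H ± 13.6·n: S = (3.6573, 13.099), M = (-3.6573, -13.099). Equal radii place J and Z the same way about G: J = G + 13.6·n = (52.586, -0.56212), Z = G − 13.6·n = (45.271, -26.760). Then |HZ| = |Z − H| = 52.589.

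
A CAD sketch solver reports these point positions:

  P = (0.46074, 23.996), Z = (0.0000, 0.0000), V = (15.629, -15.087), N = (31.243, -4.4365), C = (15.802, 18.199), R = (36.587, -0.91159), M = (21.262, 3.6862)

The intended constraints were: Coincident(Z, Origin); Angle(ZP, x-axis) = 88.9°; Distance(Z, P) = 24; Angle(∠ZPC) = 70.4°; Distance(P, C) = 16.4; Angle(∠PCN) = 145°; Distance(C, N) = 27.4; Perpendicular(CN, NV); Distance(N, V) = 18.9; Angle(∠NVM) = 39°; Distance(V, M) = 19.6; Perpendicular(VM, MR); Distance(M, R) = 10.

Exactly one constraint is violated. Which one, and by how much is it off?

Distance(M, R) = 10 — off by 6.00.

Z = (0.00, 0.00) ✓; ZP at 88.90° ✓; |ZP| = 24.00 ✓; ∠ZPC = 70.40° ✓; |PC| = 16.40 ✓; ∠PCN = 145.0° ✓; |CN| = 27.40 ✓; ∠(CN, NV) = 90.00° ✓; |NV| = 18.90 ✓; ∠NVM = 39.00° ✓; |VM| = 19.60 ✓; ∠(VM, MR) = 90.00° ✓; |MR| = 16.00 ✗.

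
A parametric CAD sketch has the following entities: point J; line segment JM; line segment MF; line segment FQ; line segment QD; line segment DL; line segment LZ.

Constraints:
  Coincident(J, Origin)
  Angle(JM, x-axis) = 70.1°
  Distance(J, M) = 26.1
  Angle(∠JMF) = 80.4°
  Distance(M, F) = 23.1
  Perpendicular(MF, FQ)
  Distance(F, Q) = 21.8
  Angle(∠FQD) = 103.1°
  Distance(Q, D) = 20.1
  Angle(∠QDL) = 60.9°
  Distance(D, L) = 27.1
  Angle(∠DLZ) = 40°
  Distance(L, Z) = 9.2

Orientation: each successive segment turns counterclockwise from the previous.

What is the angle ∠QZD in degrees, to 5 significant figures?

65.012°

J is at the origin; JM runs at 70.1° with length 26.1, so M = (8.8839, 24.542). ∠JMF = 80.4° gives MF at 169.70° from the x-axis; with |MF| = 23.1, F = (-13.844, 28.672). MF is perpendicular to FQ, so FQ runs at -100.30°; with |FQ| = 21.8, Q = (-17.742, 7.2232). ∠FQD = 103.1° gives QD at -23.400° from the x-axis; with |QD| = 20.1, D = (0.70514, -0.75952). ∠QDL = 60.9° gives DL at 95.700° from the x-axis; with |DL| = 27.1, L = (-1.9864, 26.206). ∠DLZ = 40.0° gives LZ at -124.30° from the x-axis; with |LZ| = 9.2, Z = (-7.1709, 18.606). Then cos ∠QZD = ZQ·ZD / (|ZQ||ZD|), giving 65.012°.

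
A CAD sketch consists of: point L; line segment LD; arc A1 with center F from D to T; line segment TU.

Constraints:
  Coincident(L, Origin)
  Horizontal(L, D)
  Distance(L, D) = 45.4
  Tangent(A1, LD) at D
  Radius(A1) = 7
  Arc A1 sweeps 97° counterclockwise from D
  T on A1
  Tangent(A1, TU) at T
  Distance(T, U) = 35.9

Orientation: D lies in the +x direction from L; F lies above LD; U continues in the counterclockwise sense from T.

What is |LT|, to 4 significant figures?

52.93

Since A1 is tangent to LD there, FD ⟂ LD, so F = D + (0, 7) = (45.40, 7.000). On A1, D sits at bearing -90° from F; a 97° counterclockwise sweep puts T at bearing 7°, so T = F + 7.0·(cos 7°, sin 7°) = (52.35, 7.853). Then |LT| = |T − L| = 52.93.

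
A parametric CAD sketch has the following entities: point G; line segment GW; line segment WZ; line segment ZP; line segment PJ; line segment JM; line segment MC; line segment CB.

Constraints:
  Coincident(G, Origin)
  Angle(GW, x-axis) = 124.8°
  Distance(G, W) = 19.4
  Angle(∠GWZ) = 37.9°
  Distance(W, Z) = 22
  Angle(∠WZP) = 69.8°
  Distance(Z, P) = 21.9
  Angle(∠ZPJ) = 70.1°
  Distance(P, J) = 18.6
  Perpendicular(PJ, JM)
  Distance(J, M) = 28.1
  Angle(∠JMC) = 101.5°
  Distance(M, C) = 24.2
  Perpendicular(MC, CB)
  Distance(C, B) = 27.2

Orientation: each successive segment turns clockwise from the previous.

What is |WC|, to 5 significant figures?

39.580

The perpendicularity gives JM at right angles to PJ, so JM runs at 32.600°; with |JM| = 28.1, M = (10.253, 22.823). ∠JMC = 101.5° gives MC at -45.900° from the x-axis; with |MC| = 24.2, C = (27.094, 5.4440). Then |WC| = |C − W| = 39.580.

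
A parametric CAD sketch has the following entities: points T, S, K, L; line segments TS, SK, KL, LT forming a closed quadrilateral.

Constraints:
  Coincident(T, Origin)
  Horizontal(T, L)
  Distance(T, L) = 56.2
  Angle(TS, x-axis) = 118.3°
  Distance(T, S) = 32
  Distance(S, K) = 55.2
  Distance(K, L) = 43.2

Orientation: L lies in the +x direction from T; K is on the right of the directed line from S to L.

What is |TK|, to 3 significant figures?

23.7

Checks: |SK| = 55.20 ✓; |KL| = 43.20 ✓.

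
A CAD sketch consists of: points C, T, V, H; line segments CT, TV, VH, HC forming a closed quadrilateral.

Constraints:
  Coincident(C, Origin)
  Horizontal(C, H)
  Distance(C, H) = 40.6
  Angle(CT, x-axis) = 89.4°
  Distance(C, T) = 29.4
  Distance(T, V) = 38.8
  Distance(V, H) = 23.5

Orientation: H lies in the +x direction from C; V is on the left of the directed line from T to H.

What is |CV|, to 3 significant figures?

45.2

C is at the origin; CH is horizontal with |CH| = 40.6 and H in +x, so H = (40.6, 0). CT runs at 89.4° with |CT| = 29.4, so T = (0.308, 29.4). V is determined by |TV| = 38.8 and |VH| = 23.5 together: it lies at the intersection of circle(T, 38.8) and circle(H, 23.5). With |TH| = 49.9, the foot of the radical line on TH is 34.5 from T and the perpendicular offset is √(38.8² − 34.5²) = 17.8. Taking the left-of-TH solution: V = (38.6, 23.4).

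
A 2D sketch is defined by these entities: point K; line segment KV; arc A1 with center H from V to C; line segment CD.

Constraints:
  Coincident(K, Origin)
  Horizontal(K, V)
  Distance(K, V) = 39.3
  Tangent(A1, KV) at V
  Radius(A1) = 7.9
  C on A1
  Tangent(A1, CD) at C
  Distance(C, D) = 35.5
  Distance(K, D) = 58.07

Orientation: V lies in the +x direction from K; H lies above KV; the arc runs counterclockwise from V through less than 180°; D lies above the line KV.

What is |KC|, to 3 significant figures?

48.0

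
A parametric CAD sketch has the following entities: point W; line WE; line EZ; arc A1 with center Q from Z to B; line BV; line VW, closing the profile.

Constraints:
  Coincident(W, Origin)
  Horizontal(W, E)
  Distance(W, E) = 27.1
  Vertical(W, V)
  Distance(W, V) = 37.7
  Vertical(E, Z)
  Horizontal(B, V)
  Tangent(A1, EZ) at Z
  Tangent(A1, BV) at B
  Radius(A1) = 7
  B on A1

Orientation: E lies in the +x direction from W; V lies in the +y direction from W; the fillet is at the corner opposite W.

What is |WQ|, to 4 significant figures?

36.69

W is at the origin; W and E share the same y with |WE| = 27.1 and E on the +x side, so E = (27.10, 0.000). WV is vertical with |WV| = 37.7 and V on the +y side, so V = (0.000, 37.70). The virtual corner opposite W is at (27.10, 37.70). A1 meets EZ tangentially, so QZ is at right angles to EZ and A1 meets BV tangentially, so QB is at right angles to BV, with radius 7.0, so the center Q sits 7.0 in from both sides at Q = (20.10, 30.70). Then |WQ| = |Q − W| = 36.69.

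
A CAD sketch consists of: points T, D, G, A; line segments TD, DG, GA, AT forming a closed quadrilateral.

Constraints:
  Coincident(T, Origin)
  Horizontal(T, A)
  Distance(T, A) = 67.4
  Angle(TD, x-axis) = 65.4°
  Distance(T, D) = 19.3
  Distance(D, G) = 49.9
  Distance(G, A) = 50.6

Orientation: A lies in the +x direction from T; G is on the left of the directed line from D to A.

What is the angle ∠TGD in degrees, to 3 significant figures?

8.08°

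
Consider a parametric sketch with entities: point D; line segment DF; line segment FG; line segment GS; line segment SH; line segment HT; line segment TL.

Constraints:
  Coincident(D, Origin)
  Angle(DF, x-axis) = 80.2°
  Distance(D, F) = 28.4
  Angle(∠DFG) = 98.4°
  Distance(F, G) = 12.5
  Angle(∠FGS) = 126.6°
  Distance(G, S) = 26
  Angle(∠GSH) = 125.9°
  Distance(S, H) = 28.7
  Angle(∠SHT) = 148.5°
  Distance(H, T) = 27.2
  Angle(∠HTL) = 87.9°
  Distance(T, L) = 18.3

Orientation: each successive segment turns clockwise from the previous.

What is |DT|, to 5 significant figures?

38.112

D is at the origin; DF runs at 80.2° with length 28.4, so F = (4.8339, 27.986). ∠DFG = 98.4° gives FG at -1.4000° from the x-axis; with |FG| = 12.5, G = (17.330, 27.680). ∠FGS = 126.6° gives GS at -54.800° from the x-axis; with |GS| = 26.0, S = (32.317, 6.4344). ∠GSH = 125.9° gives SH at -108.90° from the x-axis; with |SH| = 28.7, H = (23.021, -20.718). ∠SHT = 148.5° gives HT at -140.40° from the x-axis; with |HT| = 27.2, T = (2.0631, -38.056). Then |DT| = |T − D| = 38.112.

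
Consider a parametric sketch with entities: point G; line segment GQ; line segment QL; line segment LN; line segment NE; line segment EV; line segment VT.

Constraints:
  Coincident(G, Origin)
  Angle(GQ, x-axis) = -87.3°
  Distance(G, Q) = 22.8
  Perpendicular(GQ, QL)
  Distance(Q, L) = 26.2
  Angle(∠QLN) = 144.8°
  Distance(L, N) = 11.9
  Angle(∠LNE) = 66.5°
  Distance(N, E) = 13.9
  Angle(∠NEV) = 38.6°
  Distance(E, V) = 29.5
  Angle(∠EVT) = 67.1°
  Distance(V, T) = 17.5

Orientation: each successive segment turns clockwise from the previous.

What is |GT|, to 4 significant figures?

52.98

G is at the origin; GQ runs at -87.3° with length 22.8, so Q = (1.074, -22.77). GQ ⟂ QL, so QL runs at -177.3°; with |QL| = 26.2, L = (-25.10, -24.01). ∠QLN = 144.8° gives LN at 147.5° from the x-axis; with |LN| = 11.9, N = (-35.13, -17.62). ∠LNE = 66.5° gives NE at 34.00° from the x-axis; with |NE| = 13.9, E = (-23.61, -9.842). ∠NEV = 38.6° gives EV at -107.4° from the x-axis; with |EV| = 29.5, V = (-32.43, -37.99). ∠EVT = 67.1° gives VT at 139.7° from the x-axis; with |VT| = 17.5, T = (-45.78, -26.67). Then |GT| = |T − G| = 52.98.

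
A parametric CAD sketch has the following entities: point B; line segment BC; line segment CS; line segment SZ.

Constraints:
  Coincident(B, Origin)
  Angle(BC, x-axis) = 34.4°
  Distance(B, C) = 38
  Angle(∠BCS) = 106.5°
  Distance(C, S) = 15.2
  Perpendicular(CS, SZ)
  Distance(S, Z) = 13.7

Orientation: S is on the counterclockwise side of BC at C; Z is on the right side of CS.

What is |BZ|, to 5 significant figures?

56.473

B is at the origin; BC runs at 34.4° with length 38.0, so C = 38.0·(cos 34.4°, sin 34.4°) = (31.354, 21.469). ∠BCS = 106.5°, so CS runs at 34.4° + (180° − 106.5°) = 107.90° from the x-axis; with |CS| = 15.2, S = C + 15.2·(cos 107.90°, sin 107.90°) = (26.682, 35.933). CS is perpendicular to SZ; with |SZ| = 13.7 on the right of CS, Z = S + 13.7·(0.95159, 0.30736) = (39.719, 40.144). Then |BZ| = |Z − B| = 56.473.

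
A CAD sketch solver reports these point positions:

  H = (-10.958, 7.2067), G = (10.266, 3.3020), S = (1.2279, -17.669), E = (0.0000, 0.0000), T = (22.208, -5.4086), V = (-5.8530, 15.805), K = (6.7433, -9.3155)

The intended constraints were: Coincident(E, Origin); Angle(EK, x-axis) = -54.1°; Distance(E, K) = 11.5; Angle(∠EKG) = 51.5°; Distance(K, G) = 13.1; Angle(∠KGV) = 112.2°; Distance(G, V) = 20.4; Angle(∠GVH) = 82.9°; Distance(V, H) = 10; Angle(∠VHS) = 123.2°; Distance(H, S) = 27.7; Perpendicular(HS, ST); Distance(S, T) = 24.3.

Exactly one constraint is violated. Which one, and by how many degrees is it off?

Perpendicular(HS, ST) — off by 4.20°.

E = (0.00, 0.00) ✓; EK at -54.10° ✓; |EK| = 11.50 ✓; ∠EKG = 51.50° ✓; |KG| = 13.10 ✓; ∠KGV = 112.2° ✓; |GV| = 20.40 ✓; ∠GVH = 82.90° ✓; |VH| = 10.00 ✓; ∠VHS = 123.2° ✓; |HS| = 27.70 ✓; ∠(HS, ST) = 94.20° ✗; |ST| = 24.30 ✓.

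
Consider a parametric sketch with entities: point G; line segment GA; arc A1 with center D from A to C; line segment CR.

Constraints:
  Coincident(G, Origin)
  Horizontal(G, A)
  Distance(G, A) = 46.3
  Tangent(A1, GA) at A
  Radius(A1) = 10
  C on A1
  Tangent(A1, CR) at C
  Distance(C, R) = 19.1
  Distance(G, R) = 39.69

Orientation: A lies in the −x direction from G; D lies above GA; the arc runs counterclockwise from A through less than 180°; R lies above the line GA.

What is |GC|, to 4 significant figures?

37.44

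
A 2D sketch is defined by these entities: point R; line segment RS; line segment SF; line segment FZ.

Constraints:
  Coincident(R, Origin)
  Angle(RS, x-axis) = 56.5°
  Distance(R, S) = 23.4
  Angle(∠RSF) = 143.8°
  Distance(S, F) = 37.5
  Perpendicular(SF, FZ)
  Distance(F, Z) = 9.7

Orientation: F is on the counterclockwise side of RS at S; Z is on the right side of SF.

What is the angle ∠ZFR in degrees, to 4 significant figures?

103.8°

R is at the origin; RS runs at 56.5° with length 23.4, so S = 23.4·(cos 56.5°, sin 56.5°) = (12.92, 19.51). ∠RSF = 143.8°, so SF runs at 56.5° + (180° − 143.8°) = 92.70° from the x-axis; with |SF| = 37.5, F = S + 37.5·(cos 92.70°, sin 92.70°) = (11.15, 56.97). SF is perpendicular to FZ; with |FZ| = 9.7 on the right of SF, Z = F + 9.7·(0.9989, 0.04711) = (20.84, 57.43). Then cos ∠ZFR = FZ·FR / (|FZ||FR|), giving 103.8°.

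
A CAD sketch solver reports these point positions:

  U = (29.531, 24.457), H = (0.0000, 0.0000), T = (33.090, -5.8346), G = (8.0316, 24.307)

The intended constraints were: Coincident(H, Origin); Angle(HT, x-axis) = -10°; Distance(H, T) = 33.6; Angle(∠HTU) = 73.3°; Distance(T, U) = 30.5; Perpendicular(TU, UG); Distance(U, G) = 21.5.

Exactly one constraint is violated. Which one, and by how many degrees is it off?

Perpendicular(TU, UG) — off by 6.30°.

H = (0.00, 0.00) ✓; HT at -10.00° ✓; |HT| = 33.60 ✓; ∠HTU = 73.30° ✓; |TU| = 30.50 ✓; ∠(TU, UG) = 83.70° ✗; |UG| = 21.50 ✓.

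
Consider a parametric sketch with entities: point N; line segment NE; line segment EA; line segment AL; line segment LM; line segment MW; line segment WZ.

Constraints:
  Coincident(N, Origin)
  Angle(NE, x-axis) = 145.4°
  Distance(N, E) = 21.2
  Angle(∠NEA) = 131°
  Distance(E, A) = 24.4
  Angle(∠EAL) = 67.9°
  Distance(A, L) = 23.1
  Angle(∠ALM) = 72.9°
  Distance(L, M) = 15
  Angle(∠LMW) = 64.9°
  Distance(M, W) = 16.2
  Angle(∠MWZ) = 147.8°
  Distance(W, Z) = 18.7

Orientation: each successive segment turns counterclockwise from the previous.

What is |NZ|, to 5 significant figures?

51.954

N is at the origin; NE runs at 145.4° with length 21.2, so E = (-17.450, 12.038). ∠NEA = 131.0° gives EA at -165.60° from the x-axis; with |EA| = 24.4, A = (-41.084, 5.9703). ∠EAL = 67.9° gives AL at -53.500° from the x-axis; with |AL| = 23.1, L = (-27.344, -12.599). ∠ALM = 72.9° gives LM at 53.600° from the x-axis; with |LM| = 15.0, M = (-18.442, -0.52543). ∠LMW = 64.9° gives MW at 168.70° from the x-axis; with |MW| = 16.2, W = (-34.328, 2.6489). ∠MWZ = 147.8° gives WZ at -159.10° from the x-axis; with |WZ| = 18.7, Z = (-51.798, -4.0221). Then |NZ| = |Z − N| = 51.954.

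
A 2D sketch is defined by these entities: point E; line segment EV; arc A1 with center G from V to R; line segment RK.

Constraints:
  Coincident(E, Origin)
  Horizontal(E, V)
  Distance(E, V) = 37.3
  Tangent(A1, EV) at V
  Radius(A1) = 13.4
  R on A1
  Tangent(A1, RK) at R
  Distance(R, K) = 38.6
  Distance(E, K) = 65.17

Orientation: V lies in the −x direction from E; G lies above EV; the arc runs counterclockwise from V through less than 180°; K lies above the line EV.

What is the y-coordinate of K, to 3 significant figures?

54.2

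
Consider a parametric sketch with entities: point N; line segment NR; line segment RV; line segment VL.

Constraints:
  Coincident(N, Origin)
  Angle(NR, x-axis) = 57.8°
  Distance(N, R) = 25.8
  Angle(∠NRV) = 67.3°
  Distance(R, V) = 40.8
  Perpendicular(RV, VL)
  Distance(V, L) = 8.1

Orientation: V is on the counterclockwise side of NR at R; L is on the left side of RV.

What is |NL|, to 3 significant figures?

34.6

∠NRV = 67.3°, so RV runs at 57.8° + (180° − 67.3°) = 170° from the x-axis; with |RV| = 40.8, V = R + 40.8·(cos 170°, sin 170°) = (-26.5, 28.6). The perpendicularity gives VL at right angles to RV; with |VL| = 8.1 on the left of RV, L = V + 8.1·(-0.165, -0.986) = (-27.8, 20.6). Then |NL| = |L − N| = 34.6.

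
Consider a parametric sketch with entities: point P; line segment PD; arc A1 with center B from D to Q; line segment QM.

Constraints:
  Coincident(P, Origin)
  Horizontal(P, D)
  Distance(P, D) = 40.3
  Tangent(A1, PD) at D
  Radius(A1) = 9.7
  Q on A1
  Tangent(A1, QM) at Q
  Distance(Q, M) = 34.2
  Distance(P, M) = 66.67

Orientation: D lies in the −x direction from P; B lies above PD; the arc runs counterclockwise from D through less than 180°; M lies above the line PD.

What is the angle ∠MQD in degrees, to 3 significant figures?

119°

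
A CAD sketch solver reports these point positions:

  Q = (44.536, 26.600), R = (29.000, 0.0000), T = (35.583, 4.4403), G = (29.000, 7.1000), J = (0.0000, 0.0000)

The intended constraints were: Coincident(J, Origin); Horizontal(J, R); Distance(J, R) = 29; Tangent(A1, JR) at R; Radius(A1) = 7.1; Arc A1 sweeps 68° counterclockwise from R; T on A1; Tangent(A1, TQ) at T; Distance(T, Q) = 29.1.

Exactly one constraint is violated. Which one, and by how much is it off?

Distance(T, Q) = 29.1 — off by 5.20.

J = (0.00, 0.00) ✓; J.y = 0.00, R.y = 0.00 ✓; |JR| = 29.00 ✓; ∠(GR, RJ) = 90.00° ✓; |GR| = 7.100 ✓; bearing(G→T) − bearing(G→R) = 68.00° ✓; |GT| = 7.100 ✓; ∠(GT, TQ) = 90.00° ✓; |TQ| = 23.90 ✗.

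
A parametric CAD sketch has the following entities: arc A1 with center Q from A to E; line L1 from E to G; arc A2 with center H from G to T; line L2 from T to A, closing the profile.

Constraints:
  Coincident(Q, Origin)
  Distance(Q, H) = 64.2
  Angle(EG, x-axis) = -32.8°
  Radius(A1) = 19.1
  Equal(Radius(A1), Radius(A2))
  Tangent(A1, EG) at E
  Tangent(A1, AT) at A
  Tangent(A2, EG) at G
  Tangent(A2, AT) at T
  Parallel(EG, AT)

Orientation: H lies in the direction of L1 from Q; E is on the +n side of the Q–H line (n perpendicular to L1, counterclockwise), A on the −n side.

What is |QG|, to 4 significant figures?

66.98

Tangency of A1 to both parallel lines with radius 19.1 puts E and A at Q ± 19.1·n: E = (10.35, 16.05), A = (-10.35, -16.05). Equal radii place G and T the same way about H: G = H + 19.1·n = (64.31, -18.72), T = H − 19.1·n = (43.62, -50.83). Then |QG| = |G − Q| = 66.98.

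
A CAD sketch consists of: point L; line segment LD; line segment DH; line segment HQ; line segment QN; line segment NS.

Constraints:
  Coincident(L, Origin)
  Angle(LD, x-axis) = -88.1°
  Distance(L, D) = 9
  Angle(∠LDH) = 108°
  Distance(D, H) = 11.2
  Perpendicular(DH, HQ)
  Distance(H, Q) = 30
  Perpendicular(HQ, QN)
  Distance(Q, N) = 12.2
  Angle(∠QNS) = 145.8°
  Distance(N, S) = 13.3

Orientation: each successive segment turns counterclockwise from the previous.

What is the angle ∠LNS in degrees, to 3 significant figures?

51.1°

L is at the origin; LD runs at -88.1° with length 9.0, so D = (0.298, -9.00). ∠LDH = 108.0° gives DH at -16.1° from the x-axis; with |DH| = 11.2, H = (11.1, -12.1). The perpendicularity gives HQ at right angles to DH, so HQ runs at 73.9°; with |HQ| = 30.0, Q = (19.4, 16.7). The perpendicularity gives QN at right angles to HQ, so QN runs at 164°; with |QN| = 12.2, N = (7.66, 20.1). ∠QNS = 145.8° gives NS at -162° from the x-axis; with |NS| = 13.3, S = (-4.98, 16.0). Then cos ∠LNS = NL·NS / (|NL||NS|), giving 51.1°.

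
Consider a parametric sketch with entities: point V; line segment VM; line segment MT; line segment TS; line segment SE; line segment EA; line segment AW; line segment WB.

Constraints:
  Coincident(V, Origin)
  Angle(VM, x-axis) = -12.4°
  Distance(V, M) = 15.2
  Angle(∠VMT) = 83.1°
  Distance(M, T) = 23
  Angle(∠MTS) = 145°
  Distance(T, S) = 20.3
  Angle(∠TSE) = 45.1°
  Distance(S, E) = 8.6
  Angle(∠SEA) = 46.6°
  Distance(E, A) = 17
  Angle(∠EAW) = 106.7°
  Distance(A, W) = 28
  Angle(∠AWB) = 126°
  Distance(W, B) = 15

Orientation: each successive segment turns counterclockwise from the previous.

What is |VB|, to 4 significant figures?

70.74

∠EAW = 106.7° gives AW at 101.1° from the x-axis; with |AW| = 28.0, W = (14.39, 64.42). ∠AWB = 126.0° gives WB at 155.1° from the x-axis; with |WB| = 15.0, B = (0.7826, 70.74). Then |VB| = |B − V| = 70.74.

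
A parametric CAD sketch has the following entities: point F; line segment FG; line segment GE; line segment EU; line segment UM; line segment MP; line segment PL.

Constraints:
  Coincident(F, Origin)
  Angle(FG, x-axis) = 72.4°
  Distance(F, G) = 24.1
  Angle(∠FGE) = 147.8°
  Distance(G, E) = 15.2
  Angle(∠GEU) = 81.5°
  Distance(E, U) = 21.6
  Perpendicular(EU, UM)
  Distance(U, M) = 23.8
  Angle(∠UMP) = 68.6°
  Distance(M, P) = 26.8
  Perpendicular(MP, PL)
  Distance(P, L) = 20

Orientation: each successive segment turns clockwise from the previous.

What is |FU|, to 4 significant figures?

33.50

F is at the origin; FG runs at 72.4° with length 24.1, so G = (7.287, 22.97). ∠FGE = 147.8° gives GE at 40.20° from the x-axis; with |GE| = 15.2, E = (18.90, 32.78). ∠GEU = 81.5° gives EU at -58.30° from the x-axis; with |EU| = 21.6, U = (30.25, 14.41). Then |FU| = |U − F| = 33.50.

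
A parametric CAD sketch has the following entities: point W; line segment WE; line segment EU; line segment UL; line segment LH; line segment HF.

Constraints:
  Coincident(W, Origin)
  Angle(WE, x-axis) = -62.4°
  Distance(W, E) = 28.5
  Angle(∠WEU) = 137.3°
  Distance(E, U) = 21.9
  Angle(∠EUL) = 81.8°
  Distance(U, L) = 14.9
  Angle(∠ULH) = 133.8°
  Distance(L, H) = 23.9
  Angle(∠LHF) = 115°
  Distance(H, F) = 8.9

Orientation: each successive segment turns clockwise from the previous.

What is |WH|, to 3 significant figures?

23.2

∠EUL = 81.8° gives UL at 157° from the x-axis; with |UL| = 14.9, L = (-6.19, -40.5). ∠ULH = 133.8° gives LH at 110° from the x-axis; with |LH| = 23.9, H = (-14.6, -18.1). Then |WH| = |H − W| = 23.2.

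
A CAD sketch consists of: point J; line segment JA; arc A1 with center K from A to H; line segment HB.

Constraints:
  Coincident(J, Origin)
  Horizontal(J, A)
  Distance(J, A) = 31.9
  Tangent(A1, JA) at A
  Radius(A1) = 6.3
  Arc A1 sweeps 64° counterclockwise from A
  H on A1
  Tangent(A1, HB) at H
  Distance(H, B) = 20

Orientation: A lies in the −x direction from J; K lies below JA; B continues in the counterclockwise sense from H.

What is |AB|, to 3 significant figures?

25.9

J is at the origin; JA is horizontal with |JA| = 31.9 and A on the −x side, so A = (-31.9, 0.00). Tangency of A1 to JA means the radius KA is perpendicular to JA, so K = A + (0, -6.3) = (-31.9, -6.30). On A1, A sits at bearing 90° from K; a 64° counterclockwise sweep puts H at bearing 154°, so H = K + 6.3·(cos 154°, sin 154°) = (-37.6, -3.54). The tangent condition forces KH to be normal to HB, so HB runs along (−sin 154°, cos 154°); with |HB| = 20.0, B = (-46.3, -21.5). Then |AB| = |B − A| = 25.9.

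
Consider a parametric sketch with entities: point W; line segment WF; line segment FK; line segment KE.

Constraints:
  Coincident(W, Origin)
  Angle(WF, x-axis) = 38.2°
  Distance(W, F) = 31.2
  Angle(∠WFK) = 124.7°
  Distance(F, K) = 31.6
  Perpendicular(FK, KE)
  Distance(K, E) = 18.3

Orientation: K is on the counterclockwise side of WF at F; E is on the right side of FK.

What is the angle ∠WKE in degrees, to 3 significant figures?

117°

W is at the origin; WF runs at 38.2° with length 31.2, so F = 31.2·(cos 38.2°, sin 38.2°) = (24.5, 19.3). ∠WFK = 124.7°, so FK runs at 38.2° + (180° − 124.7°) = 93.5° from the x-axis; with |FK| = 31.6, K = F + 31.6·(cos 93.5°, sin 93.5°) = (22.6, 50.8). The perpendicularity gives KE at right angles to FK; with |KE| = 18.3 on the right of FK, E = K + 18.3·(0.998, 0.0610) = (40.9, 52.0). Then cos ∠WKE = KW·KE / (|KW||KE|), giving 117°.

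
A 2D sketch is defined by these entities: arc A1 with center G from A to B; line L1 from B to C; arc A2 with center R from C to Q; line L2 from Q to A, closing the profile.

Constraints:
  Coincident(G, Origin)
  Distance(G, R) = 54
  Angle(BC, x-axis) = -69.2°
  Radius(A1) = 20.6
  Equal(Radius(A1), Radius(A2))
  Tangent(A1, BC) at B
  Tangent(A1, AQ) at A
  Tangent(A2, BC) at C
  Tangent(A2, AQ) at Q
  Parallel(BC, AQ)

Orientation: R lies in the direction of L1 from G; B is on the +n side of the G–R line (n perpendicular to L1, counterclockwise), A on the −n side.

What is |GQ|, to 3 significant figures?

57.8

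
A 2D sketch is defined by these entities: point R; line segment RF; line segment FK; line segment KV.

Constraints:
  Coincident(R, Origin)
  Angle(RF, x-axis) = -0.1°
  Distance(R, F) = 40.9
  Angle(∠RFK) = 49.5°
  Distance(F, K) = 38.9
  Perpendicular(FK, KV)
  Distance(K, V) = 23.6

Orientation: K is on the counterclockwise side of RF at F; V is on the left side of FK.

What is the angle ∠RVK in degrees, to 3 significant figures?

121°

∠RFK = 49.5°, so FK runs at -0.1° + (180° − 49.5°) = 130° from the x-axis; with |FK| = 38.9, K = F + 38.9·(cos 130°, sin 130°) = (15.7, 29.6). FK ⟂ KV; with |KV| = 23.6 on the left of FK, V = K + 23.6·(-0.762, -0.648) = (-2.28, 14.3). Then cos ∠RVK = VR·VK / (|VR||VK|), giving 121°.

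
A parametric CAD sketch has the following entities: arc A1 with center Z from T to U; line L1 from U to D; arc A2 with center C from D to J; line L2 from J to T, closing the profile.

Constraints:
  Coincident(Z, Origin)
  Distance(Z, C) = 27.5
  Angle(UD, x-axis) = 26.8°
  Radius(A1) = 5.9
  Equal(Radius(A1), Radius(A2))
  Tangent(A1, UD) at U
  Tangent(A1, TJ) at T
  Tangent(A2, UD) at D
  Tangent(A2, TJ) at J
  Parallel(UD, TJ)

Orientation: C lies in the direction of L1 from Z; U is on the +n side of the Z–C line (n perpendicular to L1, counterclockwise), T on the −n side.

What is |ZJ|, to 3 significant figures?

28.1

Tangency of A1 to both parallel lines with radius 5.9 puts U and T at Z ± 5.9·n: U = (-2.66, 5.27), T = (2.66, -5.27). Equal radii place D and J the same way about C: D = C + 5.9·n = (21.9, 17.7), J = C − 5.9·n = (27.2, 7.13). Then |ZJ| = |J − Z| = 28.1.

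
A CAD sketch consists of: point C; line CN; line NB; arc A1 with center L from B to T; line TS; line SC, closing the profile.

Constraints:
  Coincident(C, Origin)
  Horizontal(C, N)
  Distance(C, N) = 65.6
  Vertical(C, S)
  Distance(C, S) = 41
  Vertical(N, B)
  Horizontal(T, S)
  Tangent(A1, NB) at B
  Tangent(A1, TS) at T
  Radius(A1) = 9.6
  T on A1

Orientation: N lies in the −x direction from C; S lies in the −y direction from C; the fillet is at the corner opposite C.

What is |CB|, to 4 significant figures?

72.73

C is at the origin; CN is horizontal with |CN| = 65.6 and N on the −x side, so N = (-65.60, 0.000). C and S share the same x with |CS| = 41.0 and S on the −y side, so S = (0.000, -41.00). The virtual corner opposite C is at (-65.60, -41.00). The tangent condition forces LB to be normal to NB and A1 meets TS tangentially, so LT is at right angles to TS, with radius 9.6, so the center L sits 9.6 in from both sides at L = (-56.00, -31.40). That places the tangent points at B = (-65.60, -31.40) on NB and T = (-56.00, -41.00) on TS. Then |CB| = |B − C| = 72.73.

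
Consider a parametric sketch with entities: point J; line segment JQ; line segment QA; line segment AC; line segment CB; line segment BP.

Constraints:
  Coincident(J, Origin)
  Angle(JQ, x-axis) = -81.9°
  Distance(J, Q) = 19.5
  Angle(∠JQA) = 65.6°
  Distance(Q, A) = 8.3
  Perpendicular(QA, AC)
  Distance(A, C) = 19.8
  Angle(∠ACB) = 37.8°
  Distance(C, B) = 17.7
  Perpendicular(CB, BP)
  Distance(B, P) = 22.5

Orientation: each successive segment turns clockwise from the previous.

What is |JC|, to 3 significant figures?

2.06

∠JQA = 65.6° gives QA at 164° from the x-axis; with |QA| = 8.3, A = (-5.22, -17.0). QA ⟂ AC, so AC runs at 73.7°; with |AC| = 19.8, C = (0.338, 2.03). Then |JC| = |C − J| = 2.06.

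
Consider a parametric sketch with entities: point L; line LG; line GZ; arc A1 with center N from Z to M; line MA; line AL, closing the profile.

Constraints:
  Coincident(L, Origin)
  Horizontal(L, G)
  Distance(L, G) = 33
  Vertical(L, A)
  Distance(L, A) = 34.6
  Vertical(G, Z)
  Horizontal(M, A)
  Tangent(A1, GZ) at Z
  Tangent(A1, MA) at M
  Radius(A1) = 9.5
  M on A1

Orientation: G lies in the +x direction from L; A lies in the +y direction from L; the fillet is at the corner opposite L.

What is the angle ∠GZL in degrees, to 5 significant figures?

52.743°

The virtual corner opposite L is at (33.000, 34.600). The tangent condition forces NZ to be normal to GZ and A1 meets MA tangentially, so NM is at right angles to MA, with radius 9.5, so the center N sits 9.5 in from both sides at N = (23.500, 25.100). That places the tangent points at Z = (33.000, 25.100) on GZ and M = (23.500, 34.600) on MA. Then cos ∠GZL = ZG·ZL / (|ZG||ZL|), giving 52.743°.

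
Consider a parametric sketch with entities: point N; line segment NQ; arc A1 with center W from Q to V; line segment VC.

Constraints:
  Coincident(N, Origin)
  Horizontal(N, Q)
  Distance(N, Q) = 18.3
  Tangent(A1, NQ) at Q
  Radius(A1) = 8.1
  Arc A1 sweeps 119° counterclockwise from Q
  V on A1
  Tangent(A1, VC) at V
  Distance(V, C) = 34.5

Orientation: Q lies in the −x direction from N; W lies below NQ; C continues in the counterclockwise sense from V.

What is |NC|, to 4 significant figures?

43.08

N is at the origin; NQ is horizontal with |NQ| = 18.3 and Q on the −x side, so Q = (-18.30, 0.000). Since A1 is tangent to NQ there, WQ ⟂ NQ, so W = Q + (0, -8.1) = (-18.30, -8.100). On A1, Q sits at bearing 90° from W; a 119° counterclockwise sweep puts V at bearing 209°, so V = W + 8.1·(cos 209°, sin 209°) = (-25.38, -12.03). Since A1 is tangent to VC there, WV ⟂ VC, so VC runs along (−sin 209°, cos 209°); with |VC| = 34.5, C = (-8.658, -42.20). Then |NC| = |C − N| = 43.08.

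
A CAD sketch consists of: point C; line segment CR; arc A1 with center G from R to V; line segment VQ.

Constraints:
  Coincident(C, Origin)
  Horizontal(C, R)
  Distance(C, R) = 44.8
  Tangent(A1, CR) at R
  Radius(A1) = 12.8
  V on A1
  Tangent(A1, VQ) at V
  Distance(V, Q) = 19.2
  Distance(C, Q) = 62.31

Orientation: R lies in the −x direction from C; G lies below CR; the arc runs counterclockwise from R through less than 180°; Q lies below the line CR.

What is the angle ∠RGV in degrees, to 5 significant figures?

106.38°

C is at the origin; CR is horizontal with |CR| = 44.8 and R on the −x side, so R = (-44.800, 0.0000). Tangency of A1 to CR means the radius GR is perpendicular to CR, so G = R + (0, -12.8) = (-44.800, -12.800). Since GV ⟂ VQ (tangency), |GQ| = √(12.8² + 19.2²) = 23.076 regardless of where V sits on A1. So Q lies on both circle(C, 62.31) and circle(G, 23.076); the below-CR intersection is Q = (-51.666, -34.830). V is the foot of the tangent from Q: V = (-57.080, -16.410).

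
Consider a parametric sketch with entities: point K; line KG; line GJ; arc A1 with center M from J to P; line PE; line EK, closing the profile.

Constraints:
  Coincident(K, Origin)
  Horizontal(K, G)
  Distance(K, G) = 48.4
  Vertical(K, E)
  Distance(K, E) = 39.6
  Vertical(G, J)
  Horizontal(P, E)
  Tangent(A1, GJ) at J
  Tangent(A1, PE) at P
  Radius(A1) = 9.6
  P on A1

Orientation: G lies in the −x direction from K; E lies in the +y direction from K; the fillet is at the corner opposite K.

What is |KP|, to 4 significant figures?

55.44

The virtual corner opposite K is at (-48.40, 39.60). Since A1 is tangent to GJ there, MJ ⟂ GJ and A1 meets PE tangentially, so MP is at right angles to PE, with radius 9.6, so the center M sits 9.6 in from both sides at M = (-38.80, 30.00). That places the tangent points at J = (-48.40, 30.00) on GJ and P = (-38.80, 39.60) on PE. Then |KP| = |P − K| = 55.44.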